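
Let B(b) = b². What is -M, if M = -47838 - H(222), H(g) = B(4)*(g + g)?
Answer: 54942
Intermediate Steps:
H(g) = 32*g (H(g) = 4²*(g + g) = 16*(2*g) = 32*g)
M = -54942 (M = -47838 - 32*222 = -47838 - 1*7104 = -47838 - 7104 = -54942)
-M = -1*(-54942) = 54942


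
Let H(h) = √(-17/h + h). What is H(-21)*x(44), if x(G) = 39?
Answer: 26*I*√2226/7 ≈ 175.24*I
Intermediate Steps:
H(h) = √(h - 17/h)
H(-21)*x(44) = √(-21 - 17/(-21))*39 = √(-21 - 17*(-1/21))*39 = √(-21 + 17/21)*39 = √(-424/21)*39 = (2*I*√2226/21)*39 = 26*I*√2226/7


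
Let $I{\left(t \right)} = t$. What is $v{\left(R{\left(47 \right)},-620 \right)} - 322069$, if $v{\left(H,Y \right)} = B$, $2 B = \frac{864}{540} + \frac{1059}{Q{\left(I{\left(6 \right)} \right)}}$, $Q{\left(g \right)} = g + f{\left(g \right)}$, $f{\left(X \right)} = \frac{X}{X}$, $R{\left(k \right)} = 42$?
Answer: $- \frac{22539479}{70} \approx -3.2199 \cdot 10^{5}$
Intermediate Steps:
$f{\left(X \right)} = 1$
$Q{\left(g \right)} = 1 + g$ ($Q{\left(g \right)} = g + 1 = 1 + g$)
$B = \frac{5351}{70}$ ($B = \frac{\frac{864}{540} + \frac{1059}{1 + 6}}{2} = \frac{864 \cdot \frac{1}{540} + \frac{1059}{7}}{2} = \frac{\frac{8}{5} + 1059 \cdot \frac{1}{7}}{2} = \frac{\frac{8}{5} + \frac{1059}{7}}{2} = \frac{1}{2} \cdot \frac{5351}{35} = \frac{5351}{70} \approx 76.443$)
$v{\left(H,Y \right)} = \frac{5351}{70}$
$v{\left(R{\left(47 \right)},-620 \right)} - 322069 = \frac{5351}{70} - 322069 = - \frac{22539479}{70}$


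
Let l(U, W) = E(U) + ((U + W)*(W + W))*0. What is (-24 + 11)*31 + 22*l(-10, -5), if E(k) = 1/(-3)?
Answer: -1231/3 ≈ -410.33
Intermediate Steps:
E(k) = -⅓
l(U, W) = -⅓ (l(U, W) = -⅓ + ((U + W)*(W + W))*0 = -⅓ + ((U + W)*(2*W))*0 = -⅓ + (2*W*(U + W))*0 = -⅓ + 0 = -⅓)
(-24 + 11)*31 + 22*l(-10, -5) = (-24 + 11)*31 + 22*(-⅓) = -13*31 - 22/3 = -403 - 22/3 = -1231/3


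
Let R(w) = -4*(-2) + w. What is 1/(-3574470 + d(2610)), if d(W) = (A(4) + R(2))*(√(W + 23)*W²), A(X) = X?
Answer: 119149/798265708358669970 + 105966*√2633/26608856945288999 ≈ 2.0450e-10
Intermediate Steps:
R(w) = 8 + w
d(W) = 14*W²*√(23 + W) (d(W) = (4 + (8 + 2))*(√(W + 23)*W²) = (4 + 10)*(√(23 + W)*W²) = 14*(W²*√(23 + W)) = 14*W²*√(23 + W))
1/(-3574470 + d(2610)) = 1/(-3574470 + 14*2610²*√(23 + 2610)) = 1/(-3574470 + 14*6812100*√2633) = 1/(-3574470 + 95369400*√2633)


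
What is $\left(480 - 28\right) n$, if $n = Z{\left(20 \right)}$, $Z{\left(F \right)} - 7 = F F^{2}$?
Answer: $3619164$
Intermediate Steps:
$Z{\left(F \right)} = 7 + F^{3}$ ($Z{\left(F \right)} = 7 + F F^{2} = 7 + F^{3}$)
$n = 8007$ ($n = 7 + 20^{3} = 7 + 8000 = 8007$)
$\left(480 - 28\right) n = \left(480 - 28\right) 8007 = 452 \cdot 8007 = 3619164$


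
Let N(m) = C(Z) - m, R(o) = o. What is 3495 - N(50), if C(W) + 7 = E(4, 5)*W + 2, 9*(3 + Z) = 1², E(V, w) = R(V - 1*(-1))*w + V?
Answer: 32704/9 ≈ 3633.8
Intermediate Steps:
E(V, w) = V + w*(1 + V) (E(V, w) = (V - 1*(-1))*w + V = (V + 1)*w + V = (1 + V)*w + V = w*(1 + V) + V = V + w*(1 + V))
Z = -26/9 (Z = -3 + (⅑)*1² = -3 + (⅑)*1 = -3 + ⅑ = -26/9 ≈ -2.8889)
C(W) = -5 + 29*W (C(W) = -7 + ((4 + 5*(1 + 4))*W + 2) = -7 + ((4 + 5*5)*W + 2) = -7 + ((4 + 25)*W + 2) = -7 + (29*W + 2) = -7 + (2 + 29*W) = -5 + 29*W)
N(m) = -799/9 - m (N(m) = (-5 + 29*(-26/9)) - m = (-5 - 754/9) - m = -799/9 - m)
3495 - N(50) = 3495 - (-799/9 - 1*50) = 3495 - (-799/9 - 50) = 3495 - 1*(-1249/9) = 3495 + 1249/9 = 32704/9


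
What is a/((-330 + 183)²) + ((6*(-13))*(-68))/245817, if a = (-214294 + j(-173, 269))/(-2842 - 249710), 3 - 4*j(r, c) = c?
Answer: 165234887351/7643992899312 ≈ 0.021616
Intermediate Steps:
j(r, c) = ¾ - c/4
a = 142907/168368 (a = (-214294 + (¾ - ¼*269))/(-2842 - 249710) = (-214294 + (¾ - 269/4))/(-252552) = (-214294 - 133/2)*(-1/252552) = -428721/2*(-1/252552) = 142907/168368 ≈ 0.84878)
a/((-330 + 183)²) + ((6*(-13))*(-68))/245817 = 142907/(168368*((-330 + 183)²)) + ((6*(-13))*(-68))/245817 = 142907/(168368*((-147)²)) - 78*(-68)*(1/245817) = (142907/168368)/21609 + 5304*(1/245817) = (142907/168368)*(1/21609) + 136/6303 = 142907/3638264112 + 136/6303 = 165234887351/7643992899312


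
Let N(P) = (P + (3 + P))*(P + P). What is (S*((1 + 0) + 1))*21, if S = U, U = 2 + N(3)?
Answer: 2352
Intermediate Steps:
N(P) = 2*P*(3 + 2*P) (N(P) = (3 + 2*P)*(2*P) = 2*P*(3 + 2*P))
U = 56 (U = 2 + 2*3*(3 + 2*3) = 2 + 2*3*(3 + 6) = 2 + 2*3*9 = 2 + 54 = 56)
S = 56
(S*((1 + 0) + 1))*21 = (56*((1 + 0) + 1))*21 = (56*(1 + 1))*21 = (56*2)*21 = 112*21 = 2352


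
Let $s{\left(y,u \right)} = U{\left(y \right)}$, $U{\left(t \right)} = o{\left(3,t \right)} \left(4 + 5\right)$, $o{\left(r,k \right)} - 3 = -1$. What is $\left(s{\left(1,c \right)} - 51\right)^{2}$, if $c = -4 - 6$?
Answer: $1089$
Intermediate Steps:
$o{\left(r,k \right)} = 2$ ($o{\left(r,k \right)} = 3 - 1 = 2$)
$c = -10$
$U{\left(t \right)} = 18$ ($U{\left(t \right)} = 2 \left(4 + 5\right) = 2 \cdot 9 = 18$)
$s{\left(y,u \right)} = 18$
$\left(s{\left(1,c \right)} - 51\right)^{2} = \left(18 - 51\right)^{2} = \left(-33\right)^{2} = 1089$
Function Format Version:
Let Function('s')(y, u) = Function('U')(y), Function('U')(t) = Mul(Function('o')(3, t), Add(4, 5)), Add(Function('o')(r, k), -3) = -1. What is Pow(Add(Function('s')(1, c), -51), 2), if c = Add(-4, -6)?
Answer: 1089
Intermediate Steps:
Function('o')(r, k) = 2 (Function('o')(r, k) = Add(3, -1) = 2)
c = -10
Function('U')(t) = 18 (Function('U')(t) = Mul(2, Add(4, 5)) = Mul(2, 9) = 18)
Function('s')(y, u) = 18
Pow(Add(Function('s')(1, c), -51), 2) = Pow(Add(18, -51), 2) = Pow(-33, 2) = 1089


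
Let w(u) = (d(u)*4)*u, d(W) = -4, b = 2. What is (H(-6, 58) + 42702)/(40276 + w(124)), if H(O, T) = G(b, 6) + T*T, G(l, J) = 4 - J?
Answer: 11516/9573 ≈ 1.2030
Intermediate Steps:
w(u) = -16*u (w(u) = (-4*4)*u = -16*u)
H(O, T) = -2 + T² (H(O, T) = (4 - 1*6) + T*T = (4 - 6) + T² = -2 + T²)
(H(-6, 58) + 42702)/(40276 + w(124)) = ((-2 + 58²) + 42702)/(40276 - 16*124) = ((-2 + 3364) + 42702)/(40276 - 1984) = (3362 + 42702)/38292 = 46064*(1/38292) = 11516/9573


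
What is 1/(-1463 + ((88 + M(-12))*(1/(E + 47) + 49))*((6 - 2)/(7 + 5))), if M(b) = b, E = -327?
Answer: -70/15523 ≈ -0.0045094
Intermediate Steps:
1/(-1463 + ((88 + M(-12))*(1/(E + 47) + 49))*((6 - 2)/(7 + 5))) = 1/(-1463 + ((88 - 12)*(1/(-327 + 47) + 49))*((6 - 2)/(7 + 5))) = 1/(-1463 + (76*(1/(-280) + 49))*(4/12)) = 1/(-1463 + (76*(-1/280 + 49))*(4*(1/12))) = 1/(-1463 + (76*(13719/280))*(⅓)) = 1/(-1463 + (260661/70)*(⅓)) = 1/(-1463 + 86887/70) = 1/(-15523/70) = -70/15523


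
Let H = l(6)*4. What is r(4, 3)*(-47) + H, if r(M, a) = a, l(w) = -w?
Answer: -165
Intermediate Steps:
H = -24 (H = -1*6*4 = -6*4 = -24)
r(4, 3)*(-47) + H = 3*(-47) - 24 = -141 - 24 = -165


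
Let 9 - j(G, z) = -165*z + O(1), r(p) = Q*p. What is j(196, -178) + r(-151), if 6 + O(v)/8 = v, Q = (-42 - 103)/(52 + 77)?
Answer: -3760514/129 ≈ -29151.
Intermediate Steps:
Q = -145/129 ≈ -1.1240
O(v) = -48 + 8*v
r(p) = -145*p/129
j(G, z) = 49 + 165*z (j(G, z) = 9 - (-165*z + (-48 + 8*1)) = 9 - (-165*z + (-48 + 8)) = 9 - (-165*z - 40) = 9 - (-40 - 165*z) = 9 + (40 + 165*z) = 49 + 165*z)
j(196, -178) + r(-151) = (49 + 165*(-178)) - 145/129*(-151) = (49 - 29370) + 21895/129 = -29321 + 21895/129 = -3760514/129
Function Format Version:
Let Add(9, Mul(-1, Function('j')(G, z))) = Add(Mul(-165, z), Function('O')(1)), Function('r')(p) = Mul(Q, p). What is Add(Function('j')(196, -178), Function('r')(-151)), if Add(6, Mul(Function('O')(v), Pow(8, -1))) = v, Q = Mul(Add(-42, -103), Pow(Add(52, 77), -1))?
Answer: Rational(-3760514, 129) ≈ -29151.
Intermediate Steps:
Q = Rational(-145, 129) (Q = Mul(-145, Pow(129, -1)) = Mul(-145, Rational(1, 129)) = Rational(-145, 129) ≈ -1.1240)
Function('O')(v) = Add(-48, Mul(8, v))
Function('r')(p) = Mul(Rational(-145, 129), p)
Function('j')(G, z) = Add(49, Mul(165, z)) (Function('j')(G, z) = Add(9, Mul(-1, Add(Mul(-165, z), Add(-48, Mul(8, 1))))) = Add(9, Mul(-1, Add(Mul(-165, z), Add(-48, 8)))) = Add(9, Mul(-1, Add(Mul(-165, z), -40))) = Add(9, Mul(-1, Add(-40, Mul(-165, z)))) = Add(9, Add(40, Mul(165, z))) = Add(49, Mul(165, z)))
Add(Function('j')(196, -178), Function('r')(-151)) = Add(Add(49, Mul(165, -178)), Mul(Rational(-145, 129), -151)) = Add(Add(49, -29370), Rational(21895, 129)) = Add(-29321, Rational(21895, 129)) = Rational(-3760514, 129)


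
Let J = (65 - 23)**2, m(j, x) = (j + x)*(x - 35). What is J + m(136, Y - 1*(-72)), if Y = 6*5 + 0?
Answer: 17710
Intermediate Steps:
Y = 30 (Y = 30 + 0 = 30)
m(j, x) = (-35 + x)*(j + x) (m(j, x) = (j + x)*(-35 + x) = (-35 + x)*(j + x))
J = 1764 (J = 42**2 = 1764)
J + m(136, Y - 1*(-72)) = 1764 + ((30 - 1*(-72))**2 - 35*136 - 35*(30 - 1*(-72)) + 136*(30 - 1*(-72))) = 1764 + ((30 + 72)**2 - 4760 - 35*(30 + 72) + 136*(30 + 72)) = 1764 + (102**2 - 4760 - 35*102 + 136*102) = 1764 + (10404 - 4760 - 3570 + 13872) = 1764 + 15946 = 17710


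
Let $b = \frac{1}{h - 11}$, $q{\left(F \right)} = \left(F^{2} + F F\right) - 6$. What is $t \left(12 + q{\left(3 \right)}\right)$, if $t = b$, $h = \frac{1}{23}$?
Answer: $- \frac{46}{21} \approx -2.1905$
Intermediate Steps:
$h = \frac{1}{23} \approx 0.043478$
$q{\left(F \right)} = -6 + 2 F^{2}$ ($q{\left(F \right)} = \left(F^{2} + F^{2}\right) - 6 = 2 F^{2} - 6 = -6 + 2 F^{2}$)
$b = - \frac{23}{252}$ ($b = \frac{1}{\frac{1}{23} - 11} = \frac{1}{- \frac{252}{23}} = - \frac{23}{252} \approx -0.09127$)
$t = - \frac{23}{252} \approx -0.09127$
$t \left(12 + q{\left(3 \right)}\right) = - \frac{23 \left(12 - \left(6 - 2 \cdot 3^{2}\right)\right)}{252} = - \frac{23 \left(12 + \left(-6 + 2 \cdot 9\right)\right)}{252} = - \frac{23 \left(12 + \left(-6 + 18\right)\right)}{252} = - \frac{23 \left(12 + 12\right)}{252} = \left(- \frac{23}{252}\right) 24 = - \frac{46}{21}$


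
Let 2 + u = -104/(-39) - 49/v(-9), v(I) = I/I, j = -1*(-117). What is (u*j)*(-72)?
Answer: 407160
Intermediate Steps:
j = 117
v(I) = 1
u = -145/3 (u = -2 + (-104/(-39) - 49/1) = -2 + (-104*(-1/39) - 49*1) = -2 + (8/3 - 49) = -2 - 139/3 = -145/3 ≈ -48.333)
(u*j)*(-72) = -145/3*117*(-72) = -5655*(-72) = 407160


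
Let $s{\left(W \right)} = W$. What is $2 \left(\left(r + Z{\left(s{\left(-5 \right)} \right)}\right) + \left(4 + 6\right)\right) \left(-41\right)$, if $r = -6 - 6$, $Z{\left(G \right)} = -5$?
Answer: $574$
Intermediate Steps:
$r = -12$
$2 \left(\left(r + Z{\left(s{\left(-5 \right)} \right)}\right) + \left(4 + 6\right)\right) \left(-41\right) = 2 \left(\left(-12 - 5\right) + \left(4 + 6\right)\right) \left(-41\right) = 2 \left(-17 + 10\right) \left(-41\right) = 2 \left(-7\right) \left(-41\right) = \left(-14\right) \left(-41\right) = 574$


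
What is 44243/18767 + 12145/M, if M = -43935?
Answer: 343178198/164905629 ≈ 2.0811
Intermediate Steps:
44243/18767 + 12145/M = 44243/18767 + 12145/(-43935) = 44243*(1/18767) + 12145*(-1/43935) = 44243/18767 - 2429/8787 = 343178198/164905629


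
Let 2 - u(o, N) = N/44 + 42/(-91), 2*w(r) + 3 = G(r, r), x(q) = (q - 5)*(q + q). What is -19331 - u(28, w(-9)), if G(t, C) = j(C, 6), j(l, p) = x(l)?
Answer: -22114243/1144 ≈ -19331.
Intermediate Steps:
x(q) = 2*q*(-5 + q) (x(q) = (-5 + q)*(2*q) = 2*q*(-5 + q))
j(l, p) = 2*l*(-5 + l)
G(t, C) = 2*C*(-5 + C)
w(r) = -3/2 + r*(-5 + r) (w(r) = -3/2 + (2*r*(-5 + r))/2 = -3/2 + r*(-5 + r))
u(o, N) = 32/13 - N/44 (u(o, N) = 2 - (N/44 + 42/(-91)) = 2 - (N*(1/44) + 42*(-1/91)) = 2 - (N/44 - 6/13) = 2 - (-6/13 + N/44) = 2 + (6/13 - N/44) = 32/13 - N/44)
-19331 - u(28, w(-9)) = -19331 - (32/13 - (-3/2 - 9*(-5 - 9))/44) = -19331 - (32/13 - (-3/2 - 9*(-14))/44) = -19331 - (32/13 - (-3/2 + 126)/44) = -19331 - (32/13 - 1/44*249/2) = -19331 - (32/13 - 249/88) = -19331 - 1*(-421/1144) = -19331 + 421/1144 = -22114243/1144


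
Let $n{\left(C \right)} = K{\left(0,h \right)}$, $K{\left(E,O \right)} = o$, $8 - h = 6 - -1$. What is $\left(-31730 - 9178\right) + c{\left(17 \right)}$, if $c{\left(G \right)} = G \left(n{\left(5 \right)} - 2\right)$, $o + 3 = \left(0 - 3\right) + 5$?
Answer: $-40959$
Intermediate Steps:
$h = 1$ ($h = 8 - \left(6 - -1\right) = 8 - \left(6 + 1\right) = 8 - 7 = 1$)
$o = -1$ ($o = -3 + \left(\left(0 - 3\right) + 5\right) = -3 + \left(-3 + 5\right) = -3 + 2 = -1$)
$K{\left(E,O \right)} = -1$
$n{\left(C \right)} = -1$
$c{\left(G \right)} = - 3 G$ ($c{\left(G \right)} = G \left(-1 - 2\right) = G \left(-3\right) = - 3 G$)
$\left(-31730 - 9178\right) + c{\left(17 \right)} = \left(-31730 - 9178\right) - 51 = -40908 - 51 = -40959$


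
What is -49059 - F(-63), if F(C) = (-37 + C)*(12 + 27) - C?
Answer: -45222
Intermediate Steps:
F(C) = -1443 + 38*C (F(C) = (-37 + C)*39 - C = (-1443 + 39*C) - C = -1443 + 38*C)
-49059 - F(-63) = -49059 - (-1443 + 38*(-63)) = -49059 - (-1443 - 2394) = -49059 - 1*(-3837) = -49059 + 3837 = -45222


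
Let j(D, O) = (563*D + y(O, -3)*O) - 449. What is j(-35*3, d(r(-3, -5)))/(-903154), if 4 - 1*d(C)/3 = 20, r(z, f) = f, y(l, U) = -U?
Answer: 29854/451577 ≈ 0.066110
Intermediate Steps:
d(C) = -48 (d(C) = 12 - 3*20 = 12 - 60 = -48)
j(D, O) = -449 + 3*O + 563*D (j(D, O) = (563*D + (-1*(-3))*O) - 449 = (563*D + 3*O) - 449 = (3*O + 563*D) - 449 = -449 + 3*O + 563*D)
j(-35*3, d(r(-3, -5)))/(-903154) = (-449 + 3*(-48) + 563*(-35*3))/(-903154) = (-449 - 144 + 563*(-105))*(-1/903154) = (-449 - 144 - 59115)*(-1/903154) = -59708*(-1/903154) = 29854/451577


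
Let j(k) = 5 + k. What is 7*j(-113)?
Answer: -756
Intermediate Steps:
7*j(-113) = 7*(5 - 113) = 7*(-108) = -756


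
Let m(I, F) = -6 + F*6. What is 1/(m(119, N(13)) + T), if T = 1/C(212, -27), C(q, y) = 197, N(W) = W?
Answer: 197/14185 ≈ 0.013888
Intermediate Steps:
m(I, F) = -6 + 6*F
T = 1/197 ≈ 0.0050761
1/(m(119, N(13)) + T) = 1/((-6 + 6*13) + 1/197) = 1/((-6 + 78) + 1/197) = 1/(72 + 1/197) = 1/(14185/197) = 197/14185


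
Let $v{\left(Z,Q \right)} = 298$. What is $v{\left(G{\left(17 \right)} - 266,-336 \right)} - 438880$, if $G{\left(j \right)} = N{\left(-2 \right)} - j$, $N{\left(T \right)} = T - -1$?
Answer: $-438582$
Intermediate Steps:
$N{\left(T \right)} = 1 + T$ ($N{\left(T \right)} = T + 1 = 1 + T$)
$G{\left(j \right)} = -1 - j$ ($G{\left(j \right)} = \left(1 - 2\right) - j = -1 - j$)
$v{\left(G{\left(17 \right)} - 266,-336 \right)} - 438880 = 298 - 438880 = -438582$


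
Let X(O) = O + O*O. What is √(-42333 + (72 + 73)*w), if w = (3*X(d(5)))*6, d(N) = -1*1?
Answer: I*√42333 ≈ 205.75*I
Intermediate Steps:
d(N) = -1
X(O) = O + O²
w = 0 (w = (3*(-(1 - 1)))*6 = (3*(-1*0))*6 = (3*0)*6 = 0*6 = 0)
√(-42333 + (72 + 73)*w) = √(-42333 + (72 + 73)*0) = √(-42333 + 145*0) = √(-42333 + 0) = √(-42333) = I*√42333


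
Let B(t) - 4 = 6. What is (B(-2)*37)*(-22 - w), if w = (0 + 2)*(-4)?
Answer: -5180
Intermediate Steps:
w = -8 (w = 2*(-4) = -8)
B(t) = 10 (B(t) = 4 + 6 = 10)
(B(-2)*37)*(-22 - w) = (10*37)*(-22 - 1*(-8)) = 370*(-22 + 8) = 370*(-14) = -5180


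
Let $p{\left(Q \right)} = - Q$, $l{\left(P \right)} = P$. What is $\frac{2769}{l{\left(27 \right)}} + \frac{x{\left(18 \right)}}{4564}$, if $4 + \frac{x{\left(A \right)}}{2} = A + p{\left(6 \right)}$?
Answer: $\frac{1053179}{10269} \approx 102.56$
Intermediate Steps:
$x{\left(A \right)} = -20 + 2 A$ ($x{\left(A \right)} = -8 + 2 \left(A - 6\right) = -8 + 2 \left(-6 + A\right) = -8 + \left(-12 + 2 A\right) = -20 + 2 A$)
$\frac{2769}{l{\left(27 \right)}} + \frac{x{\left(18 \right)}}{4564} = \frac{2769}{27} + \frac{-20 + 2 \cdot 18}{4564} = 2769 \cdot \frac{1}{27} + \left(-20 + 36\right) \frac{1}{4564} = \frac{923}{9} + 16 \cdot \frac{1}{4564} = \frac{923}{9} + \frac{4}{1141} = \frac{1053179}{10269}$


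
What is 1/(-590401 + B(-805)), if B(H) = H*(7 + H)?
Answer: 1/51989 ≈ 1.9235e-5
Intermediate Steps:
1/(-590401 + B(-805)) = 1/(-590401 - 805*(7 - 805)) = 1/(-590401 - 805*(-798)) = 1/(-590401 + 642390) = 1/51989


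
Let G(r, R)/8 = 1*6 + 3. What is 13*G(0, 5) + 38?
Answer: 974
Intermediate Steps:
G(r, R) = 72 (G(r, R) = 8*(1*6 + 3) = 8*(6 + 3) = 8*9 = 72)
13*G(0, 5) + 38 = 13*72 + 38 = 936 + 38 = 974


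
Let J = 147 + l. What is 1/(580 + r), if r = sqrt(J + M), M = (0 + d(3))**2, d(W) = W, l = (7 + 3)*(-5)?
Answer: 290/168147 - sqrt(106)/336294 ≈ 0.0016941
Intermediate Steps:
l = -50 (l = 10*(-5) = -50)
M = 9 (M = (0 + 3)**2 = 3**2 = 9)
J = 97 (J = 147 - 50 = 97)
r = sqrt(106) (r = sqrt(97 + 9) = sqrt(106) ≈ 10.296)
1/(580 + r) = 1/(580 + sqrt(106))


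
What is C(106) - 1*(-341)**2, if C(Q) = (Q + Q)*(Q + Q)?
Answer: -71337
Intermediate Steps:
C(Q) = 4*Q**2 (C(Q) = (2*Q)*(2*Q) = 4*Q**2)
C(106) - 1*(-341)**2 = 4*106**2 - 1*(-341)**2 = 4*11236 - 1*116281 = 44944 - 116281 = -71337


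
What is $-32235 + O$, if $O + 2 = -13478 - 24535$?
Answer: $-70250$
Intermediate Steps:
$O = -38015$ ($O = -2 - 38013 = -38015$)
$-32235 + O = -32235 - 38015 = -70250$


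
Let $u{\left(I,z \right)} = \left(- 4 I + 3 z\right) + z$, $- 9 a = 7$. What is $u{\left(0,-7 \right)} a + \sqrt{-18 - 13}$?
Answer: $\frac{196}{9} + i \sqrt{31} \approx 21.778 + 5.5678 i$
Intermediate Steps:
$a = - \frac{7}{9}$ ($a = \left(- \frac{1}{9}\right) 7 = - \frac{7}{9} \approx -0.77778$)
$u{\left(I,z \right)} = - 4 I + 4 z$
$u{\left(0,-7 \right)} a + \sqrt{-18 - 13} = \left(\left(-4\right) 0 + 4 \left(-7\right)\right) \left(- \frac{7}{9}\right) + \sqrt{-18 - 13} = \left(0 - 28\right) \left(- \frac{7}{9}\right) + \sqrt{-31} = \left(-28\right) \left(- \frac{7}{9}\right) + i \sqrt{31} = \frac{196}{9} + i \sqrt{31}$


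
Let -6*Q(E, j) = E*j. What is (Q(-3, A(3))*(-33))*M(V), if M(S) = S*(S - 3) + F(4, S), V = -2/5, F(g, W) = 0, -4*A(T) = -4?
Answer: -561/25 ≈ -22.440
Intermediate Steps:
A(T) = 1 (A(T) = -¼*(-4) = 1)
V = -⅖ (V = -2*⅕ = -⅖ ≈ -0.40000)
Q(E, j) = -E*j/6
M(S) = S*(-3 + S) (M(S) = S*(S - 3) + 0 = S*(-3 + S) + 0 = S*(-3 + S))
(Q(-3, A(3))*(-33))*M(V) = (-⅙*(-3)*1*(-33))*(-2*(-3 - ⅖)/5) = ((½)*(-33))*(-⅖*(-17/5)) = -33/2*34/25 = -561/25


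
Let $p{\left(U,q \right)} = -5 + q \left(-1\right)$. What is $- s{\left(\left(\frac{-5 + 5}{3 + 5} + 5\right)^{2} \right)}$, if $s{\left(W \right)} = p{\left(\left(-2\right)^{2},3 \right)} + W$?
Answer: $-17$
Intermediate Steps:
$p{\left(U,q \right)} = -5 - q$
$s{\left(W \right)} = -8 + W$ ($s{\left(W \right)} = \left(-5 - 3\right) + W = -8 + W$)
$- s{\left(\left(\frac{-5 + 5}{3 + 5} + 5\right)^{2} \right)} = - (-8 + \left(\frac{-5 + 5}{3 + 5} + 5\right)^{2}) = - (-8 + \left(\frac{0}{8} + 5\right)^{2}) = - (-8 + \left(0 \cdot \frac{1}{8} + 5\right)^{2}) = - (-8 + \left(0 + 5\right)^{2}) = - (-8 + 5^{2}) = - (-8 + 25) = \left(-1\right) 17 = -17$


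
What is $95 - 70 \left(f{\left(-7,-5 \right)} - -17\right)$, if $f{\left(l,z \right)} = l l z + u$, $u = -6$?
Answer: $16475$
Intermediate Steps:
$f{\left(l,z \right)} = -6 + z l^{2}$ ($f{\left(l,z \right)} = l l z - 6 = l^{2} z - 6 = z l^{2} - 6 = -6 + z l^{2}$)
$95 - 70 \left(f{\left(-7,-5 \right)} - -17\right) = 95 - 70 \left(\left(-6 - 5 \left(-7\right)^{2}\right) - -17\right) = 95 - 70 \left(\left(-6 - 245\right) + 17\right) = 95 - 70 \left(-251 + 17\right) = 95 - -16380 = 95 + 16380 = 16475$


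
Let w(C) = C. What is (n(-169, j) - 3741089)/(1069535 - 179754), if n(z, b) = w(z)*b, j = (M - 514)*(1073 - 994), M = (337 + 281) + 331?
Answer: -9548774/889781 ≈ -10.732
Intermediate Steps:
M = 949 (M = 618 + 331 = 949)
j = 34365 (j = (949 - 514)*(1073 - 994) = 435*79 = 34365)
n(z, b) = b*z (n(z, b) = z*b = b*z)
(n(-169, j) - 3741089)/(1069535 - 179754) = (34365*(-169) - 3741089)/(1069535 - 179754) = (-5807685 - 3741089)/889781 = -9548774*1/889781 = -9548774/889781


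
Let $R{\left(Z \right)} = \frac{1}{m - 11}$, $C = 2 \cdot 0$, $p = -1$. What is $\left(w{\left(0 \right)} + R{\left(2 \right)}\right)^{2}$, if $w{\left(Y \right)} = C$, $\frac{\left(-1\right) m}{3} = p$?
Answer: $\frac{1}{64} \approx 0.015625$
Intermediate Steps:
$C = 0$
$m = 3$ ($m = \left(-3\right) \left(-1\right) = 3$)
$w{\left(Y \right)} = 0$
$R{\left(Z \right)} = - \frac{1}{8}$ ($R{\left(Z \right)} = \frac{1}{3 - 11} = \frac{1}{-8} = - \frac{1}{8}$)
$\left(w{\left(0 \right)} + R{\left(2 \right)}\right)^{2} = \left(0 - \frac{1}{8}\right)^{2} = \left(- \frac{1}{8}\right)^{2} = \frac{1}{64}$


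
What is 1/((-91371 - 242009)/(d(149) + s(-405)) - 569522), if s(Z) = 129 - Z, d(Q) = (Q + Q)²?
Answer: -44669/25440144908 ≈ -1.7558e-6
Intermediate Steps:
d(Q) = 4*Q² (d(Q) = (2*Q)² = 4*Q²)
1/((-91371 - 242009)/(d(149) + s(-405)) - 569522) = 1/((-91371 - 242009)/(4*149² + (129 - 1*(-405))) - 569522) = 1/(-333380/(4*22201 + (129 + 405)) - 569522) = 1/(-333380/(88804 + 534) - 569522) = 1/(-333380/89338 - 569522) = 1/(-333380*1/89338 - 569522) = 1/(-166690/44669 - 569522) = 1/(-25440144908/44669) = -44669/25440144908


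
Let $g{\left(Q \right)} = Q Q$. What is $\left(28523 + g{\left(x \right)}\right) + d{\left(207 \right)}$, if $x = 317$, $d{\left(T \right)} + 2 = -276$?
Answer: $128734$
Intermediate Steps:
$d{\left(T \right)} = -278$ ($d{\left(T \right)} = -2 - 276 = -278$)
$g{\left(Q \right)} = Q^{2}$
$\left(28523 + g{\left(x \right)}\right) + d{\left(207 \right)} = \left(28523 + 317^{2}\right) - 278 = \left(28523 + 100489\right) - 278 = 129012 - 278 = 128734$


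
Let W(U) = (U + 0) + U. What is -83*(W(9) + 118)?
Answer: -11288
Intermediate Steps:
W(U) = 2*U (W(U) = U + U = 2*U)
-83*(W(9) + 118) = -83*(2*9 + 118) = -83*(18 + 118) = -83*136 = -11288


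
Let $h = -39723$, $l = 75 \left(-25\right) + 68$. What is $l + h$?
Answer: $-41530$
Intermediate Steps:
$l = -1807$ ($l = -1875 + 68 = -1807$)
$l + h = -1807 - 39723 = -41530$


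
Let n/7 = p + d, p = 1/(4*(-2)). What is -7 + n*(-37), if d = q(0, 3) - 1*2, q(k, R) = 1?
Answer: 2275/8 ≈ 284.38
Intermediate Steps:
p = -⅛ (p = 1/(-8) = -⅛ ≈ -0.12500)
d = -1 (d = 1 - 1*2 = 1 - 2 = -1)
n = -63/8 (n = 7*(-⅛ - 1) = 7*(-9/8) = -63/8 ≈ -7.8750)
-7 + n*(-37) = -7 - 63/8*(-37) = -7 + 2331/8 = 2275/8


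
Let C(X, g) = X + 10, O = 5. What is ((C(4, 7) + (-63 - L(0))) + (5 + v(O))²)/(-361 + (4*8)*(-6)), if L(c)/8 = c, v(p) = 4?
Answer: -32/553 ≈ -0.057866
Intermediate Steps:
L(c) = 8*c
C(X, g) = 10 + X
((C(4, 7) + (-63 - L(0))) + (5 + v(O))²)/(-361 + (4*8)*(-6)) = (((10 + 4) + (-63 - 8*0)) + (5 + 4)²)/(-361 + (4*8)*(-6)) = ((14 + (-63 - 1*0)) + 9²)/(-361 + 32*(-6)) = ((14 + (-63 + 0)) + 81)/(-361 - 192) = ((14 - 63) + 81)/(-553) = (-49 + 81)*(-1/553) = 32*(-1/553) = -32/553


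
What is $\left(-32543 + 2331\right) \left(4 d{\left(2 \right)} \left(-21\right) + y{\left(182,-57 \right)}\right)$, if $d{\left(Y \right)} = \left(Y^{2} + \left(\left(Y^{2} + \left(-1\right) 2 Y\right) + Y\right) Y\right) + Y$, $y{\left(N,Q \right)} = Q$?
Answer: $27100164$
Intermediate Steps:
$d{\left(Y \right)} = Y + Y^{2} + Y \left(Y^{2} - Y\right)$ ($d{\left(Y \right)} = \left(Y^{2} + \left(\left(Y^{2} - 2 Y\right) + Y\right) Y\right) + Y = \left(Y^{2} + \left(Y^{2} - Y\right) Y\right) + Y = \left(Y^{2} + Y \left(Y^{2} - Y\right)\right) + Y = Y + Y^{2} + Y \left(Y^{2} - Y\right)$)
$\left(-32543 + 2331\right) \left(4 d{\left(2 \right)} \left(-21\right) + y{\left(182,-57 \right)}\right) = \left(-32543 + 2331\right) \left(4 \left(2 + 2^{3}\right) \left(-21\right) - 57\right) = - 30212 \left(4 \left(2 + 8\right) \left(-21\right) - 57\right) = - 30212 \left(4 \cdot 10 \left(-21\right) - 57\right) = - 30212 \left(40 \left(-21\right) - 57\right) = - 30212 \left(-840 - 57\right) = \left(-30212\right) \left(-897\right) = 27100164$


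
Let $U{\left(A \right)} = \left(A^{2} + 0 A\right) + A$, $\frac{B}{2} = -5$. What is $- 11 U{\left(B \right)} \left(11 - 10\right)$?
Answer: $-990$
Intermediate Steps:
$B = -10$ ($B = 2 \left(-5\right) = -10$)
$U{\left(A \right)} = A + A^{2}$ ($U{\left(A \right)} = \left(A^{2} + 0\right) + A = A^{2} + A = A + A^{2}$)
$- 11 U{\left(B \right)} \left(11 - 10\right) = - 11 \left(- 10 \left(1 - 10\right)\right) \left(11 - 10\right) = - 11 \left(\left(-10\right) \left(-9\right)\right) 1 = \left(-11\right) 90 \cdot 1 = \left(-990\right) 1 = -990$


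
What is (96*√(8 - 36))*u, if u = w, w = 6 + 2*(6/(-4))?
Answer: 576*I*√7 ≈ 1524.0*I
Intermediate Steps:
w = 3 (w = 6 + 2*(6*(-¼)) = 6 + 2*(-3/2) = 6 - 3 = 3)
u = 3
(96*√(8 - 36))*u = (96*√(8 - 36))*3 = (96*√(-28))*3 = (96*(2*I*√7))*3 = (192*I*√7)*3 = 576*I*√7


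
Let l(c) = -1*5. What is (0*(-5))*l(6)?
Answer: 0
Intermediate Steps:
l(c) = -5
(0*(-5))*l(6) = (0*(-5))*(-5) = 0*(-5) = 0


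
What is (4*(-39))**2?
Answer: 24336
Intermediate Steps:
(4*(-39))**2 = (-156)**2 = 24336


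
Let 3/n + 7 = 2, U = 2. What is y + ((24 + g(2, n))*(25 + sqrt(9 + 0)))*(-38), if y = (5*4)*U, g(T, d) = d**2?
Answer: -646976/25 ≈ -25879.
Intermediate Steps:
n = -3/5 (n = 3/(-7 + 2) = 3/(-5) = 3*(-1/5) = -3/5 ≈ -0.60000)
y = 40 (y = (5*4)*2 = 20*2 = 40)
y + ((24 + g(2, n))*(25 + sqrt(9 + 0)))*(-38) = 40 + ((24 + (-3/5)**2)*(25 + sqrt(9 + 0)))*(-38) = 40 + ((24 + 9/25)*(25 + sqrt(9)))*(-38) = 40 + (609*(25 + 3)/25)*(-38) = 40 + ((609/25)*28)*(-38) = 40 + (17052/25)*(-38) = 40 - 647976/25 = -646976/25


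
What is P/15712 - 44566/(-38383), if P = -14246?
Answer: 76708387/301536848 ≈ 0.25439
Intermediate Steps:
P/15712 - 44566/(-38383) = -14246/15712 - 44566/(-38383) = -14246*1/15712 - 44566*(-1/38383) = -7123/7856 + 44566/38383 = 76708387/301536848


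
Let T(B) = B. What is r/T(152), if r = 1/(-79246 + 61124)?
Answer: -1/2754544 ≈ -3.6304e-7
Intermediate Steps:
r = -1/18122 (r = 1/(-18122) = -1/18122 ≈ -5.5182e-5)
r/T(152) = -1/18122/152 = -1/18122*1/152 = -1/2754544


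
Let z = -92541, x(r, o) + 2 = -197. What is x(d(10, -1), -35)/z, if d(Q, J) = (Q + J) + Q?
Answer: 199/92541 ≈ 0.0021504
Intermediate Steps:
d(Q, J) = J + 2*Q (d(Q, J) = (J + Q) + Q = J + 2*Q)
x(r, o) = -199 (x(r, o) = -2 - 197 = -199)
x(d(10, -1), -35)/z = -199/(-92541) = -199*(-1/92541) = 199/92541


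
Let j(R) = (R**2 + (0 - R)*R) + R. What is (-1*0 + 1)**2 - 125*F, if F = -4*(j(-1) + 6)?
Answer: 2501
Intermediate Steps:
j(R) = R (j(R) = (R**2 + (-R)*R) + R = (R**2 - R**2) + R = 0 + R = R)
F = -20 (F = -4*(-1 + 6) = -4*5 = -20)
(-1*0 + 1)**2 - 125*F = (-1*0 + 1)**2 - 125*(-20) = (0 + 1)**2 + 2500 = 1**2 + 2500 = 1 + 2500 = 2501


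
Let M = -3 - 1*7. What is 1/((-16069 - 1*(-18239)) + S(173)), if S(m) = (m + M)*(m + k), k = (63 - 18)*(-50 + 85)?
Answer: 1/287094 ≈ 3.4832e-6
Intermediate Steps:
k = 1575 (k = 45*35 = 1575)
M = -10 (M = -3 - 7 = -10)
S(m) = (-10 + m)*(1575 + m) (S(m) = (m - 10)*(m + 1575) = (-10 + m)*(1575 + m))
1/((-16069 - 1*(-18239)) + S(173)) = 1/((-16069 - 1*(-18239)) + (-15750 + 173² + 1565*173)) = 1/((-16069 + 18239) + (-15750 + 29929 + 270745)) = 1/(2170 + 284924) = 1/287094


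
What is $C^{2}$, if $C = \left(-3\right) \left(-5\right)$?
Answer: $225$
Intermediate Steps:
$C = 15$
$C^{2} = 15^{2} = 225$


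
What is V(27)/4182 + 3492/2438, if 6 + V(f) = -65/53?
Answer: 7292963/5097858 ≈ 1.4306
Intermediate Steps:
V(f) = -383/53 (V(f) = -6 - 65/53 = -383/53)
V(27)/4182 + 3492/2438 = -383/53/4182 + 3492/2438 = -383/53*1/4182 + 3492*(1/2438) = -383/221646 + 1746/1219 = 7292963/5097858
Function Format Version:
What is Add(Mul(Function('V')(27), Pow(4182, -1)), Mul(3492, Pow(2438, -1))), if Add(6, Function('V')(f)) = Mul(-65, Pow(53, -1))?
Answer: Rational(7292963, 5097858) ≈ 1.4306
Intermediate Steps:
Function('V')(f) = Rational(-383, 53) (Function('V')(f) = Add(-6, Mul(-65, Pow(53, -1))) = Add(-6, Mul(-65, Rational(1, 53))) = Add(-6, Rational(-65, 53)) = Rational(-383, 53))
Add(Mul(Function('V')(27), Pow(4182, -1)), Mul(3492, Pow(2438, -1))) = Add(Mul(Rational(-383, 53), Pow(4182, -1)), Mul(3492, Pow(2438, -1))) = Add(Mul(Rational(-383, 53), Rational(1, 4182)), Mul(3492, Rational(1, 2438))) = Add(Rational(-383, 221646), Rational(1746, 1219)) = Rational(7292963, 5097858)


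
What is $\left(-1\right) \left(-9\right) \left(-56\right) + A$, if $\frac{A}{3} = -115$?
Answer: $-849$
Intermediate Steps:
$A = -345$ ($A = 3 \left(-115\right) = -345$)
$\left(-1\right) \left(-9\right) \left(-56\right) + A = \left(-1\right) \left(-9\right) \left(-56\right) - 345 = 9 \left(-56\right) - 345 = -504 - 345 = -849$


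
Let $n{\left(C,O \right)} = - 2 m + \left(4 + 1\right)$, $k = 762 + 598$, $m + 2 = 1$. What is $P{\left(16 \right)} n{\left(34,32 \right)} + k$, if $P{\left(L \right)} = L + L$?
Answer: $1584$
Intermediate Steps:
$m = -1$ ($m = -2 + 1 = -1$)
$k = 1360$
$P{\left(L \right)} = 2 L$
$n{\left(C,O \right)} = 7$ ($n{\left(C,O \right)} = \left(-2\right) \left(-1\right) + \left(4 + 1\right) = 2 + 5 = 7$)
$P{\left(16 \right)} n{\left(34,32 \right)} + k = 2 \cdot 16 \cdot 7 + 1360 = 32 \cdot 7 + 1360 = 224 + 1360 = 1584$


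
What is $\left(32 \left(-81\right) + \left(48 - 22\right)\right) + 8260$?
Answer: $5694$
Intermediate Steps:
$\left(32 \left(-81\right) + \left(48 - 22\right)\right) + 8260 = \left(-2592 + 26\right) + 8260 = -2566 + 8260 = 5694$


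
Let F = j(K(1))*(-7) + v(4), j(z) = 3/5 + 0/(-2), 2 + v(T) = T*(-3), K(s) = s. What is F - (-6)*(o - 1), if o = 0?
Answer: -121/5 ≈ -24.200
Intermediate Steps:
v(T) = -2 - 3*T (v(T) = -2 + T*(-3) = -2 - 3*T)
j(z) = ⅗ (j(z) = 3*(⅕) + 0*(-½) = ⅗ + 0 = ⅗)
F = -91/5 (F = (⅗)*(-7) + (-2 - 3*4) = -21/5 + (-2 - 12) = -21/5 - 14 = -91/5 ≈ -18.200)
F - (-6)*(o - 1) = -91/5 - (-6)*(0 - 1) = -91/5 - (-6)*(-1) = -91/5 - 1*6 = -91/5 - 6 = -121/5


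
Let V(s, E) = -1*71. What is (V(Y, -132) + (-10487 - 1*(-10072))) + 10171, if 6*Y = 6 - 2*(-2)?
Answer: 9685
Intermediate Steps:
Y = 5/3 (Y = (6 - 2*(-2))/6 = (6 + 4)/6 = (⅙)*10 = 5/3 ≈ 1.6667)
V(s, E) = -71
(V(Y, -132) + (-10487 - 1*(-10072))) + 10171 = (-71 + (-10487 - 1*(-10072))) + 10171 = (-71 + (-10487 + 10072)) + 10171 = (-71 - 415) + 10171 = -486 + 10171 = 9685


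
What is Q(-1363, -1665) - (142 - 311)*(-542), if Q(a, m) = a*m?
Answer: 2177797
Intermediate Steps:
Q(-1363, -1665) - (142 - 311)*(-542) = -1363*(-1665) - (142 - 311)*(-542) = 2269395 - (-169)*(-542) = 2269395 - 1*91598 = 2269395 - 91598 = 2177797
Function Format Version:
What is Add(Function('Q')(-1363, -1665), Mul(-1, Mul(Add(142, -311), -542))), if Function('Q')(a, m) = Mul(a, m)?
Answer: 2177797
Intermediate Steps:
Add(Function('Q')(-1363, -1665), Mul(-1, Mul(Add(142, -311), -542))) = Add(Mul(-1363, -1665), Mul(-1, Mul(Add(142, -311), -542))) = Add(2269395, Mul(-1, Mul(-169, -542))) = Add(2269395, Mul(-1, 91598)) = Add(2269395, -91598) = 2177797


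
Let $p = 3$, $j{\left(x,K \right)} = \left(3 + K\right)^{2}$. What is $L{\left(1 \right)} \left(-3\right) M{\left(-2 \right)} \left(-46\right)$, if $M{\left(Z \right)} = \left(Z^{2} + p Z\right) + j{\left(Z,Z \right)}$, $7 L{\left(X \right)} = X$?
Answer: $- \frac{138}{7} \approx -19.714$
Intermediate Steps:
$L{\left(X \right)} = \frac{X}{7}$
$M{\left(Z \right)} = Z^{2} + \left(3 + Z\right)^{2} + 3 Z$ ($M{\left(Z \right)} = \left(Z^{2} + 3 Z\right) + \left(3 + Z\right)^{2} = Z^{2} + \left(3 + Z\right)^{2} + 3 Z$)
$L{\left(1 \right)} \left(-3\right) M{\left(-2 \right)} \left(-46\right) = \frac{1}{7} \cdot 1 \left(-3\right) \left(9 + 2 \left(-2\right)^{2} + 9 \left(-2\right)\right) \left(-46\right) = \frac{1}{7} \left(-3\right) \left(9 + 2 \cdot 4 - 18\right) \left(-46\right) = - \frac{3 \left(9 + 8 - 18\right)}{7} \left(-46\right) = \left(- \frac{3}{7}\right) \left(-1\right) \left(-46\right) = \frac{3}{7} \left(-46\right) = - \frac{138}{7}$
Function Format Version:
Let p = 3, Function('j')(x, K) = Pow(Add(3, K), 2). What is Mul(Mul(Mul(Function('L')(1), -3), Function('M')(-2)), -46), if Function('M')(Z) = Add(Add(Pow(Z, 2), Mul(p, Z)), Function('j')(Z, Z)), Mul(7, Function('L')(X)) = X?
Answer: Rational(-138, 7) ≈ -19.714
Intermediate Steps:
Function('L')(X) = Mul(Rational(1, 7), X)
Function('M')(Z) = Add(Pow(Z, 2), Pow(Add(3, Z), 2), Mul(3, Z)) (Function('M')(Z) = Add(Add(Pow(Z, 2), Mul(3, Z)), Pow(Add(3, Z), 2)) = Add(Pow(Z, 2), Pow(Add(3, Z), 2), Mul(3, Z)))
Mul(Mul(Mul(Function('L')(1), -3), Function('M')(-2)), -46) = Mul(Mul(Mul(Mul(Rational(1, 7), 1), -3), Add(9, Mul(2, Pow(-2, 2)), Mul(9, -2))), -46) = Mul(Mul(Mul(Rational(1, 7), -3), Add(9, Mul(2, 4), -18)), -46) = Mul(Mul(Rational(-3, 7), Add(9, 8, -18)), -46) = Mul(Mul(Rational(-3, 7), -1), -46) = Mul(Rational(3, 7), -46) = Rational(-138, 7)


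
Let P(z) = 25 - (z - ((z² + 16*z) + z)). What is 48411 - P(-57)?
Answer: 46049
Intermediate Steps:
P(z) = 25 + z² + 16*z (P(z) = 25 - (z - (z² + 17*z)) = 25 - (z + (-z² - 17*z)) = 25 - (-z² - 16*z) = 25 + (z² + 16*z) = 25 + z² + 16*z)
48411 - P(-57) = 48411 - (25 + (-57)² + 16*(-57)) = 48411 - (25 + 3249 - 912) = 48411 - 1*2362 = 48411 - 2362 = 46049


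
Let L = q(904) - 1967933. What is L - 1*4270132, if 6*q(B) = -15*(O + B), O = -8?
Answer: -6240305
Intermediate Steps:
q(B) = 20 - 5*B/2 (q(B) = (-15*(-8 + B))/6 = (120 - 15*B)/6 = 20 - 5*B/2)
L = -1970173 (L = (20 - 5/2*904) - 1967933 = (20 - 2260) - 1967933 = -2240 - 1967933 = -1970173)
L - 1*4270132 = -1970173 - 1*4270132 = -1970173 - 4270132 = -6240305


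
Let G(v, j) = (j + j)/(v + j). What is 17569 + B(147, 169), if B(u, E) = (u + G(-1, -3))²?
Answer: 158485/4 ≈ 39621.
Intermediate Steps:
G(v, j) = 2*j/(j + v) (G(v, j) = (2*j)/(j + v) = 2*j/(j + v))
B(u, E) = (3/2 + u)² (B(u, E) = (u + 2*(-3)/(-3 - 1))² = (u + 2*(-3)/(-4))² = (u + 2*(-3)*(-¼))² = (u + 3/2)² = (3/2 + u)²)
17569 + B(147, 169) = 17569 + (3 + 2*147)²/4 = 17569 + (3 + 294)²/4 = 17569 + (¼)*297² = 17569 + (¼)*88209 = 17569 + 88209/4 = 158485/4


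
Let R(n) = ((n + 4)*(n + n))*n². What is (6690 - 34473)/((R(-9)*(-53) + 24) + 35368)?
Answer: 27783/350978 ≈ 0.079159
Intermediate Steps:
R(n) = 2*n³*(4 + n) (R(n) = ((4 + n)*(2*n))*n² = (2*n*(4 + n))*n² = 2*n³*(4 + n))
(6690 - 34473)/((R(-9)*(-53) + 24) + 35368) = (6690 - 34473)/(((2*(-9)³*(4 - 9))*(-53) + 24) + 35368) = -27783/(((2*(-729)*(-5))*(-53) + 24) + 35368) = -27783/((7290*(-53) + 24) + 35368) = -27783/((-386370 + 24) + 35368) = -27783/(-386346 + 35368) = -27783/(-350978) = -27783*(-1/350978) = 27783/350978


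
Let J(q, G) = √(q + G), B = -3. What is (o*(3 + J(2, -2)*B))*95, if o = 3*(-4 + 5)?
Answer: 855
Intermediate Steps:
J(q, G) = √(G + q)
o = 3 (o = 3*1 = 3)
(o*(3 + J(2, -2)*B))*95 = (3*(3 + √(-2 + 2)*(-3)))*95 = (3*(3 + √0*(-3)))*95 = (3*(3 + 0*(-3)))*95 = (3*(3 + 0))*95 = (3*3)*95 = 9*95 = 855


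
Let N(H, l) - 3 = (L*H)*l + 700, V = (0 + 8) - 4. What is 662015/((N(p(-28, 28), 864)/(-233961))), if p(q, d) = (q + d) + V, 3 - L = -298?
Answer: -154885691415/1040959 ≈ -1.4879e+5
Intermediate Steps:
L = 301 (L = 3 - 1*(-298) = 3 + 298 = 301)
V = 4 (V = 8 - 4 = 4)
p(q, d) = 4 + d + q (p(q, d) = (q + d) + 4 = (d + q) + 4 = 4 + d + q)
N(H, l) = 703 + 301*H*l (N(H, l) = 3 + ((301*H)*l + 700) = 3 + (301*H*l + 700) = 3 + (700 + 301*H*l) = 703 + 301*H*l)
662015/((N(p(-28, 28), 864)/(-233961))) = 662015/(((703 + 301*(4 + 28 - 28)*864)/(-233961))) = 662015/(((703 + 301*4*864)*(-1/233961))) = 662015/(((703 + 1040256)*(-1/233961))) = 662015/((1040959*(-1/233961))) = 662015/(-1040959/233961) = 662015*(-233961/1040959) = -154885691415/1040959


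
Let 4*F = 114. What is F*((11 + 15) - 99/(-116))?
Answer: 177555/232 ≈ 765.32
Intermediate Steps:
F = 57/2 (F = (¼)*114 = 57/2 ≈ 28.500)
F*((11 + 15) - 99/(-116)) = 57*((11 + 15) - 99/(-116))/2 = 57*(26 - 99*(-1/116))/2 = 57*(26 + 99/116)/2 = (57/2)*(3115/116) = 177555/232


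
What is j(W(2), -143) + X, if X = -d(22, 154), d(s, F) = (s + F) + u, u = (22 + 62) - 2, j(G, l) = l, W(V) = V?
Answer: -401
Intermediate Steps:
u = 82 (u = 84 - 2 = 82)
d(s, F) = 82 + F + s (d(s, F) = (s + F) + 82 = (F + s) + 82 = 82 + F + s)
X = -258 (X = -(82 + 154 + 22) = -1*258 = -258)
j(W(2), -143) + X = -143 - 258 = -401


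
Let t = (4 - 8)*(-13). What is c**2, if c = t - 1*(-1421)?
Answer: 2169729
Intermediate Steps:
t = 52 (t = -4*(-13) = 52)
c = 1473 (c = 52 - 1*(-1421) = 52 + 1421 = 1473)
c**2 = 1473**2 = 2169729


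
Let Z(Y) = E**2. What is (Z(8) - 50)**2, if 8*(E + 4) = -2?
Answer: 261121/256 ≈ 1020.0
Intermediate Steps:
E = -17/4 (E = -4 + (1/8)*(-2) = -4 - 1/4 = -17/4 ≈ -4.2500)
Z(Y) = 289/16 (Z(Y) = (-17/4)**2 = 289/16)
(Z(8) - 50)**2 = (289/16 - 50)**2 = (-511/16)**2 = 261121/256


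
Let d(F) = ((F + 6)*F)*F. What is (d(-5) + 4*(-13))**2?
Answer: 729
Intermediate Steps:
d(F) = F**2*(6 + F) (d(F) = ((6 + F)*F)*F = (F*(6 + F))*F = F**2*(6 + F))
(d(-5) + 4*(-13))**2 = ((-5)**2*(6 - 5) + 4*(-13))**2 = (25*1 - 52)**2 = (25 - 52)**2 = (-27)**2 = 729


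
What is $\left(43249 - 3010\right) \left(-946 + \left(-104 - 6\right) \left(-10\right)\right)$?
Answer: $6196806$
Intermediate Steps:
$\left(43249 - 3010\right) \left(-946 + \left(-104 - 6\right) \left(-10\right)\right) = 40239 \left(-946 - -1100\right) = 40239 \left(-946 + 1100\right) = 40239 \cdot 154 = 6196806$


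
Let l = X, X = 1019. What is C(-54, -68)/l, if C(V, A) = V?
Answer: -54/1019 ≈ -0.052993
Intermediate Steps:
l = 1019
C(-54, -68)/l = -54/1019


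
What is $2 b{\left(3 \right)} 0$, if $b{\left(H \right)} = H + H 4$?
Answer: $0$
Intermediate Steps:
$b{\left(H \right)} = 5 H$ ($b{\left(H \right)} = H + 4 H = 5 H$)
$2 b{\left(3 \right)} 0 = 2 \cdot 5 \cdot 3 \cdot 0 = 2 \cdot 15 \cdot 0 = 2 \cdot 0 = 0$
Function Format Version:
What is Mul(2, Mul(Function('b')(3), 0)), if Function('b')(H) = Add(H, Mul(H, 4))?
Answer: 0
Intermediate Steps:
Function('b')(H) = Mul(5, H) (Function('b')(H) = Add(H, Mul(4, H)) = Mul(5, H))
Mul(2, Mul(Function('b')(3), 0)) = Mul(2, Mul(Mul(5, 3), 0)) = Mul(2, Mul(15, 0)) = Mul(2, 0) = 0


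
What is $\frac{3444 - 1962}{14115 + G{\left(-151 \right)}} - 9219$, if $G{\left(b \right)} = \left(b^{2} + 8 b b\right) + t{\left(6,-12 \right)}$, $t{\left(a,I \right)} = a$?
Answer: $- \frac{337000298}{36555} \approx -9219.0$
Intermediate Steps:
$G{\left(b \right)} = 6 + 9 b^{2}$ ($G{\left(b \right)} = \left(b^{2} + 8 b b\right) + 6 = \left(b^{2} + 8 b^{2}\right) + 6 = 9 b^{2} + 6 = 6 + 9 b^{2}$)
$\frac{3444 - 1962}{14115 + G{\left(-151 \right)}} - 9219 = \frac{3444 - 1962}{14115 + \left(6 + 9 \left(-151\right)^{2}\right)} - 9219 = \frac{1482}{14115 + \left(6 + 9 \cdot 22801\right)} - 9219 = \frac{1482}{14115 + \left(6 + 205209\right)} - 9219 = \frac{1482}{14115 + 205215} - 9219 = \frac{1482}{219330} - 9219 = 1482 \cdot \frac{1}{219330} - 9219 = \frac{247}{36555} - 9219 = - \frac{337000298}{36555}$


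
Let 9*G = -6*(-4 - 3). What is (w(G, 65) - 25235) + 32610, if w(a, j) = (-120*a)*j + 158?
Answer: -28867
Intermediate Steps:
G = 14/3 (G = (-6*(-4 - 3))/9 = (-6*(-7))/9 = (1/9)*42 = 14/3 ≈ 4.6667)
w(a, j) = 158 - 120*a*j (w(a, j) = -120*a*j + 158 = 158 - 120*a*j)
(w(G, 65) - 25235) + 32610 = ((158 - 120*14/3*65) - 25235) + 32610 = ((158 - 36400) - 25235) + 32610 = (-36242 - 25235) + 32610 = -61477 + 32610 = -28867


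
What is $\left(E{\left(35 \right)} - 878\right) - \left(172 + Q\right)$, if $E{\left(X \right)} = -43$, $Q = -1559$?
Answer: $466$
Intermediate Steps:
$\left(E{\left(35 \right)} - 878\right) - \left(172 + Q\right) = \left(-43 - 878\right) - -1387 = -921 + \left(-172 + 1559\right) = -921 + 1387 = 466$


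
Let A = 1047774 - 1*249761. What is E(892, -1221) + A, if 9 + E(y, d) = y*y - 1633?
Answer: 1592035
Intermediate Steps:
E(y, d) = -1642 + y² (E(y, d) = -9 + (y*y - 1633) = -9 + (y² - 1633) = -9 + (-1633 + y²) = -1642 + y²)
A = 798013 (A = 1047774 - 249761 = 798013)
E(892, -1221) + A = (-1642 + 892²) + 798013 = (-1642 + 795664) + 798013 = 794022 + 798013 = 1592035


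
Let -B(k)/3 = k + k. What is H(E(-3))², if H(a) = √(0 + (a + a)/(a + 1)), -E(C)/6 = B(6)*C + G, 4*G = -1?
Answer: 2586/1291 ≈ 2.0031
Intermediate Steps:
G = -¼ (G = (¼)*(-1) = -¼ ≈ -0.25000)
B(k) = -6*k (B(k) = -3*(k + k) = -6*k)
E(C) = 3/2 + 216*C (E(C) = -6*((-6*6)*C - ¼) = -6*(-36*C - ¼) = -6*(-¼ - 36*C) = 3/2 + 216*C)
H(a) = √2*√(a/(1 + a)) (H(a) = √(0 + (2*a)/(1 + a)) = √(0 + 2*a/(1 + a)) = √(2*a/(1 + a)) = √2*√(a/(1 + a)))
H(E(-3))² = (√2*√((3/2 + 216*(-3))/(1 + (3/2 + 216*(-3)))))² = (√2*√((3/2 - 648)/(1 + (3/2 - 648))))² = (√2*√(-1293/(2*(1 - 1293/2))))² = (√2*√(-1293/(2*(-1291/2))))² = (√2*√(-1293/2*(-2/1291)))² = (√2*√(1293/1291))² = (√2*(√1669263/1291))² = (√3338526/1291)² = 2586/1291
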